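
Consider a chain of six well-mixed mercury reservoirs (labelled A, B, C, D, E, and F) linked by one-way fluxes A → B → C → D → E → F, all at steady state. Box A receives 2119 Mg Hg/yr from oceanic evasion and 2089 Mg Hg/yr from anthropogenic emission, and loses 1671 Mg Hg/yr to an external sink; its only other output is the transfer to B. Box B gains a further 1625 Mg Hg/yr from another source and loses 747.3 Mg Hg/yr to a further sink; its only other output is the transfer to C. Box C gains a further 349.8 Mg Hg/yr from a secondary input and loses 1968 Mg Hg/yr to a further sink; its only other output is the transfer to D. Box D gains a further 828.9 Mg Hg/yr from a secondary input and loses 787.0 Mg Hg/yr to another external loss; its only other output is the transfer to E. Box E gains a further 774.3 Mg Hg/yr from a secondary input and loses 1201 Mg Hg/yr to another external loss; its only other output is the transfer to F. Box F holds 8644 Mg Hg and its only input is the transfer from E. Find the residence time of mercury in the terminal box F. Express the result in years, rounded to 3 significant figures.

Box A: F(A→B) = (2119 + 2089) − 1671 = 2537.0 Mg Hg/yr.
Box B: F(B→C) = (2537.0 + 1625) − 747.3 = 3414.7 Mg Hg/yr.
Box C: F(C→D) = (3414.7 + 349.8) − 1968 = 1796.5 Mg Hg/yr.
Box D: F(D→E) = (1796.5 + 828.9) − 787.0 = 1838.4 Mg Hg/yr.
Box E: F(E→F) = (1838.4 + 774.3) − 1201 = 1411.7 Mg Hg/yr.
Box F throughput = its input = 1411.7 Mg Hg/yr; τ = 8644 / 1411.7 = 6.123 yr.

6.12 yr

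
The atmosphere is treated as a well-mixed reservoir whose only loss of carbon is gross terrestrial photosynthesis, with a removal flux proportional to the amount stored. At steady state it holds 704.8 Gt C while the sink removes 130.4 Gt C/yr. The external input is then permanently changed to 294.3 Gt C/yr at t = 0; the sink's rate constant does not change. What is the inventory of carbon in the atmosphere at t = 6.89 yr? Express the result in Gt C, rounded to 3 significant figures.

Residence time τ = M₀/F₀ = 5.405 yr. The eventual steady state is M_∞ = M₀·(F₁/F₀) = 704.8 × 294.3/130.4 = 1590.7 Gt C.
The anomaly ΔM(t) = M(t) − M_∞ decays as ΔM₀·e^(−t/τ) with ΔM₀ = 704.8 − 1590.7 = −885.9 Gt C.
At t = 6.89 yr, e^(−t/τ) = e^(−1.275) = 0.2795, so ΔM = −247.6 Gt C and M = 1590.7 − 247.6 = 1343.1 Gt C.

1340 Gt C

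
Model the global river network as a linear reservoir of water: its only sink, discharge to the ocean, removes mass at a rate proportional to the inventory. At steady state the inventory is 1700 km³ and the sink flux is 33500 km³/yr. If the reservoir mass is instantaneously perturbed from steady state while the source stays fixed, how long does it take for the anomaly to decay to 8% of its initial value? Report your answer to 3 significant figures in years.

0.128 yr

For a linear reservoir the anomaly decays as exp(−t/τ) with τ = M/F = 1700/33500 = 0.05075 yr.
exp(−t/τ) = 0.08 ⇒ t = −τ ln(0.08) = 0.05075 × 2.526 = 0.1282 yr.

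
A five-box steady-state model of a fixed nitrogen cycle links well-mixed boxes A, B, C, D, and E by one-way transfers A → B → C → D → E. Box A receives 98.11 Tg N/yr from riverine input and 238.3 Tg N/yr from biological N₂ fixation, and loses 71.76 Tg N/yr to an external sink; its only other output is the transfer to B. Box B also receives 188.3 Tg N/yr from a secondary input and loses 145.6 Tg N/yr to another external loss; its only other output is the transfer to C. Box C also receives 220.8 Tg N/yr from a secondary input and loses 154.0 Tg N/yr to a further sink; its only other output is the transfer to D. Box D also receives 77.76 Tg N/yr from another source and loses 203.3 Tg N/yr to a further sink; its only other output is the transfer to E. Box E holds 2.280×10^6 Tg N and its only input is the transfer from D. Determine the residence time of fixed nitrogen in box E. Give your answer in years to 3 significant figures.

Box A: F(A→B) = (98.11 + 238.3) − 71.76 = 264.65 Tg N/yr.
Box B: F(B→C) = (264.65 + 188.3) − 145.6 = 307.35 Tg N/yr.
Box C: F(C→D) = (307.35 + 220.8) − 154.0 = 374.15 Tg N/yr.
Box D: F(D→E) = (374.15 + 77.76) − 203.3 = 248.61 Tg N/yr.
Box E throughput = its input = 248.61 Tg N/yr; τ = 2.280×10^6 / 248.61 = 9171 yr.

9170 yr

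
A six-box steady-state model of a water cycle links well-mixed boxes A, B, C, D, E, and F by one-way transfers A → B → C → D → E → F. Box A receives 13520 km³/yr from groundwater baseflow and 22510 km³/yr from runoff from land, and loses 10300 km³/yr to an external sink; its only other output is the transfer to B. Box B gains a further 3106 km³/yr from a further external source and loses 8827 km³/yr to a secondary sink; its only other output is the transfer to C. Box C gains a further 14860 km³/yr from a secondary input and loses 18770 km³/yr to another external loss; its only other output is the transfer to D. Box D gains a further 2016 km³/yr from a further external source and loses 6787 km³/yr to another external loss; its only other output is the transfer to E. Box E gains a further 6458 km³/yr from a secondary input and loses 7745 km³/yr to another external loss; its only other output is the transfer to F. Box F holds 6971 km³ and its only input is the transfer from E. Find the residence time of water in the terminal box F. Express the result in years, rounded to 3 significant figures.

0.694 yr

Box A: F(A→B) = (13520 + 22510) − 10300 = 25730 km³/yr.
Box B: F(B→C) = (25730 + 3106) − 8827 = 20009 km³/yr.
Box C: F(C→D) = (20009 + 14860) − 18770 = 16099 km³/yr.
Box D: F(D→E) = (16099 + 2016) − 6787 = 11328 km³/yr.
Box E: F(E→F) = (11328 + 6458) − 7745 = 10041 km³/yr.
Box F throughput = its input = 10041 km³/yr; τ = 6971 / 10041 = 0.6943 yr.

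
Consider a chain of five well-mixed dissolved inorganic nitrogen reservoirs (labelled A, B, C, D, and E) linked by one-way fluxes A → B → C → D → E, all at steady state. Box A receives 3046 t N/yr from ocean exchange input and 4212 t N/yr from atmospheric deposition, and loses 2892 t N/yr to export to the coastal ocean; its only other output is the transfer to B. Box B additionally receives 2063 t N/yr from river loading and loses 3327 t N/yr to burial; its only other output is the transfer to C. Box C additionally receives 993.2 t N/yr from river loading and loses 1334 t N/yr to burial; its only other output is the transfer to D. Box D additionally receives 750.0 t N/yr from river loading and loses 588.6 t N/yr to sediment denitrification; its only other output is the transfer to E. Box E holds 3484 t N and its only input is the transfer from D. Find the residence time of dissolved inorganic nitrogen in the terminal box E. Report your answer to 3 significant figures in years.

Box A: F(A→B) = (3046 + 4212) − 2892 = 4366.0 t N/yr.
Box B: F(B→C) = (4366.0 + 2063) − 3327 = 3102.0 t N/yr.
Box C: F(C→D) = (3102.0 + 993.2) − 1334 = 2761.2 t N/yr.
Box D: F(D→E) = (2761.2 + 750.0) − 588.6 = 2922.6 t N/yr.
Box E throughput = its input = 2922.6 t N/yr; τ = 3484 / 2922.6 = 1.192 yr.

1.19 yr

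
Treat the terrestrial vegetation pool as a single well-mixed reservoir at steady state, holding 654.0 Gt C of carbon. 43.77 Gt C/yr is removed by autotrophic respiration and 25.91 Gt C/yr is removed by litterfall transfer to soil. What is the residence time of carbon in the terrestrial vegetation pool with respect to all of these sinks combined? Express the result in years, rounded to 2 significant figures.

9.4 yr

Total removal flux = 43.77 + 25.91 = 69.680 Gt C/yr.
τ = M / ΣF_out = 654.0 / 69.680 = 9.386 yr.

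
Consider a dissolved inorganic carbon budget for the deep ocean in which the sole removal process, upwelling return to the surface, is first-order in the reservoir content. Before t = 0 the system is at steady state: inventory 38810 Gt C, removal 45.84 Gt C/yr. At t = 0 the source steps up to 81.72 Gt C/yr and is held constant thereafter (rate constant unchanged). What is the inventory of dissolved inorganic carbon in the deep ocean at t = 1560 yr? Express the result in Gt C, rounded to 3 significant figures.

64400 Gt C

Residence time τ = M₀/F₀ = 846.6 yr. The eventual steady state is M_∞ = M₀·(F₁/F₀) = 38810 × 81.72/45.84 = 69187 Gt C.
The anomaly ΔM(t) = M(t) − M_∞ decays as ΔM₀·e^(−t/τ) with ΔM₀ = 38810 − 69187 = −30380 Gt C.
At t = 1560 yr, e^(−t/τ) = e^(−1.843) = 0.1584, so ΔM = −4812 Gt C and M = 69187 − 4812 = 64375 Gt C.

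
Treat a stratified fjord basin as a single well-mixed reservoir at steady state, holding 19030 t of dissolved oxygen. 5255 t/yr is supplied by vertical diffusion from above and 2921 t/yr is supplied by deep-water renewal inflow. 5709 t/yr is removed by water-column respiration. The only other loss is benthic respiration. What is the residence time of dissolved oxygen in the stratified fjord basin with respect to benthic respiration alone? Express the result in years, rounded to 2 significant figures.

At steady state ΣF_in = ΣF_out.
ΣF_in = 5255 + 2921 = 8176.0 t/yr.
Benthic respiration flux = ΣF_in − (5709) = 8176.0 − 5709 = 2467 t/yr.
τ = M / F = 19030 / 2467 = 7.714 yr.

7.7 yr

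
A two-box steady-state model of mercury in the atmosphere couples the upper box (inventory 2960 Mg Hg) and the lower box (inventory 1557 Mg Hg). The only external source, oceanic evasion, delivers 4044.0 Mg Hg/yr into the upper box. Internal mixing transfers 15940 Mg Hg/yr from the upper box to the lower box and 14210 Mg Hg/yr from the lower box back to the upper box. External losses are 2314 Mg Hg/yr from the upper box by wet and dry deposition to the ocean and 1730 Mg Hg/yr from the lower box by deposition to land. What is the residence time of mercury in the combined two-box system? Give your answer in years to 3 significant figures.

1.12 yr

Treat the two boxes together as one reservoir: the mixing fluxes between them are internal recycling, so τ = ΣM / Σ(external losses).
M_total = 2960 + 1557 = 4517.0 Mg Hg.
ΣF_external_out = 2314 + 1730 = 4044.0 Mg Hg/yr.
τ = M_total / ΣF_ext = 4517.0 / 4044.0 = 1.117 yr.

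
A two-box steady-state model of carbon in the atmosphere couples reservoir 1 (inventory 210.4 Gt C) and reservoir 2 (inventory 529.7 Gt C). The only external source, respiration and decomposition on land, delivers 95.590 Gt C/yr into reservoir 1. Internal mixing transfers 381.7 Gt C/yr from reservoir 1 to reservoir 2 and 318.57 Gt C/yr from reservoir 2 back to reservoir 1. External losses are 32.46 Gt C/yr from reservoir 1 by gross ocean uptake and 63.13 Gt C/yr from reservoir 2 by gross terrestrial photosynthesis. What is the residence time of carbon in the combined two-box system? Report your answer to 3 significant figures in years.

Treat the two boxes together as one reservoir: the mixing fluxes between them are internal recycling, so τ = ΣM / Σ(external losses).
M_total = 210.4 + 529.7 = 740.10 Gt C.
ΣF_external_out = 32.46 + 63.13 = 95.590 Gt C/yr.
τ = M_total / ΣF_ext = 740.10 / 95.590 = 7.742 yr.

7.74 yr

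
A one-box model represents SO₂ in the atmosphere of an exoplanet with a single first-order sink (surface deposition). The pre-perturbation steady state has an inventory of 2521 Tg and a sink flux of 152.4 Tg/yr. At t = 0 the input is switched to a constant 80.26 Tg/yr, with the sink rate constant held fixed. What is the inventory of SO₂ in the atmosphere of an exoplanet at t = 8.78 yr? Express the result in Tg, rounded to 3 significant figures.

2030 Tg

Residence time τ = M₀/F₀ = 16.54 yr. The eventual steady state is M_∞ = M₀·(F₁/F₀) = 2521 × 80.26/152.4 = 1327.7 Tg.
The anomaly ΔM(t) = M(t) − M_∞ decays as ΔM₀·e^(−t/τ) with ΔM₀ = 2521 − 1327.7 = 1193 Tg.
At t = 8.78 yr, e^(−t/τ) = e^(−0.5308) = 0.5882, so ΔM = 701.9 Tg and M = 1327.7 + 701.9 = 2029.5 Tg.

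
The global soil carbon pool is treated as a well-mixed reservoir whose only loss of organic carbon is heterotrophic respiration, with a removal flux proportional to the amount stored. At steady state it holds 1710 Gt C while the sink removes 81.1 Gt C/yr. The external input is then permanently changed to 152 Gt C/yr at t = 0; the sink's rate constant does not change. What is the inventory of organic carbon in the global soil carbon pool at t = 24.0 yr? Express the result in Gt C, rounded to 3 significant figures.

2730 Gt C

The sink rate constant is k = F₀/M₀ = 81.1/1710 = 0.04743 yr⁻¹.
Solving dM/dt = F₁ − kM with M(0) = M₀ gives M(t) = F₁/k + (M₀ − F₁/k)·e^(−kt).
F₁/k = 152/0.04743 = 3204.9 Gt C; kt = 0.04743 × 24.0 = 1.138, e^(−kt) = 0.3204.
M(24.0) = 3204.9 + (1710 − 3204.9) × 0.3204 = 3204.9 − 478.9 = 2726.0 Gt C.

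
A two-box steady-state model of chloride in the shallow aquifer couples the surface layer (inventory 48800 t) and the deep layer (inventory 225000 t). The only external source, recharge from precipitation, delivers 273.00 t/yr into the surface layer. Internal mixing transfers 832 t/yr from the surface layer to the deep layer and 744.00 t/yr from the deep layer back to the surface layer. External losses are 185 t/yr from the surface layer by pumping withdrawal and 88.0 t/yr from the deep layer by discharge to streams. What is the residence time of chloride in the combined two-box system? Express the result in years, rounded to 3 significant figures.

Treat the two boxes together as one reservoir: the mixing fluxes between them are internal recycling, so τ = ΣM / Σ(external losses).
M_total = 48800 + 225000 = 273800 t.
ΣF_external_out = 185 + 88.0 = 273.00 t/yr.
τ = M_total / ΣF_ext = 273800 / 273.00 = 1003 yr.

1000 yr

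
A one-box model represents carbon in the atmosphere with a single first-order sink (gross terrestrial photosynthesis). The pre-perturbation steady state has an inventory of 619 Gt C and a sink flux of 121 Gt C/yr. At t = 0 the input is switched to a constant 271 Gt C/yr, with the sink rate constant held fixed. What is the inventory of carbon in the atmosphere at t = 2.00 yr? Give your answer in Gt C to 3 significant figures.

867 Gt C

The sink rate constant is k = F₀/M₀ = 121/619 = 0.1955 yr⁻¹.
Solving dM/dt = F₁ − kM with M(0) = M₀ gives M(t) = F₁/k + (M₀ − F₁/k)·e^(−kt).
F₁/k = 271/0.1955 = 1386.4 Gt C; kt = 0.1955 × 2.00 = 0.3910, e^(−kt) = 0.6764.
M(2.00) = 1386.4 + (619 − 1386.4) × 0.6764 = 1386.4 − 519.0 = 867.31 Gt C.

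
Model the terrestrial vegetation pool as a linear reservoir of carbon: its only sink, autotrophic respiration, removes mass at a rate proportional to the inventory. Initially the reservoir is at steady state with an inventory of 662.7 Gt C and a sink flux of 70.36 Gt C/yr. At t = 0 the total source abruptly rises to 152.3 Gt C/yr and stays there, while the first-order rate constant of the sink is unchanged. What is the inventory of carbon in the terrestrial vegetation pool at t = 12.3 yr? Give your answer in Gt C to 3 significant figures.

1230 Gt C

τ = M₀/F₀ = 662.7/70.36 = 9.419 yr; rate constant k = 1/τ.
New steady state M_∞ = F₁/k = F₁·τ = 152.3 × 9.419 = 1434.5 Gt C.
M(t) = M_∞ + (M₀ − M_∞)·e^(−t/τ); t/τ = 12.3/9.419 = 1.306, so e^(−t/τ) = 0.2709.
M(t) = 1434.5 − 771.8 × 0.2709 = 1225.4 Gt C.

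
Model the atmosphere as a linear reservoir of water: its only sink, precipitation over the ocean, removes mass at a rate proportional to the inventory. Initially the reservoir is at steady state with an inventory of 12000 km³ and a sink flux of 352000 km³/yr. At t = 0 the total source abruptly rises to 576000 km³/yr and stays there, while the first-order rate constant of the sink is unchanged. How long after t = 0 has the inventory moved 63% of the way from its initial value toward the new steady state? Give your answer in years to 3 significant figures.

τ = M₀/F₀ = 12000/352000 = 0.03409 yr.
The remaining gap fraction is e^(−t/τ); 63% covered ⇒ e^(−t/τ) = 0.370.
t = −τ ln(0.370) = 0.03409 × 0.9943 = 0.03389 yr.

0.0339 yr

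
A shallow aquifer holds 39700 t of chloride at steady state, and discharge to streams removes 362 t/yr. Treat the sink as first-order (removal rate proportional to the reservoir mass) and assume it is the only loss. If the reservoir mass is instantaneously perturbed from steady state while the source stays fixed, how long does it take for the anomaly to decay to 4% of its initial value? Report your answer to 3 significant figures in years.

353 yr

For a linear reservoir the anomaly decays as exp(−t/τ) with τ = M/F = 39700/362 = 109.7 yr.
exp(−t/τ) = 0.04 ⇒ t = −τ ln(0.04) = 109.7 × 3.219 = 353.0 yr.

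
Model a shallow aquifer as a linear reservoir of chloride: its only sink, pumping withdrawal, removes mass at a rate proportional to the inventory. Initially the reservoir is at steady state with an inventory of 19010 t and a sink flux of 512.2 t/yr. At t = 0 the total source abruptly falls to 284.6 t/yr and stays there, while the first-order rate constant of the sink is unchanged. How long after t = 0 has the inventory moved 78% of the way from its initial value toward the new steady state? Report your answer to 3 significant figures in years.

τ = M₀/F₀ = 19010/512.2 = 37.11 yr.
The remaining gap fraction is e^(−t/τ); 78% covered ⇒ e^(−t/τ) = 0.220.
t = −τ ln(0.220) = 37.11 × 1.514 = 56.20 yr.

56.2 yr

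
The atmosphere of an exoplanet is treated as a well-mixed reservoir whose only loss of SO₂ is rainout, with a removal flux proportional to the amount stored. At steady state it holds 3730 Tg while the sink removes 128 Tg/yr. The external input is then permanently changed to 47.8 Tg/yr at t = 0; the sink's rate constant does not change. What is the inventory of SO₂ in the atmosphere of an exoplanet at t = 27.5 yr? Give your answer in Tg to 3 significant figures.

2300 Tg

The sink rate constant is k = F₀/M₀ = 128/3730 = 0.03432 yr⁻¹.
Solving dM/dt = F₁ − kM with M(0) = M₀ gives M(t) = F₁/k + (M₀ − F₁/k)·e^(−kt).
F₁/k = 47.8/0.03432 = 1392.9 Tg; kt = 0.03432 × 27.5 = 0.9437, e^(−kt) = 0.3892.
M(27.5) = 1392.9 + (3730 − 1392.9) × 0.3892 = 1392.9 + 909.6 = 2302.5 Tg.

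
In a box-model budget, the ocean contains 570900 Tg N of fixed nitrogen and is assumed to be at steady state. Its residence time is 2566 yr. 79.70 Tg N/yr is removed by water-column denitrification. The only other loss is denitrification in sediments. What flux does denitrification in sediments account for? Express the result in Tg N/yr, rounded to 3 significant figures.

143 Tg N/yr

Total removal F = M/τ = 570900 / 2566 = 222.5 Tg N/yr.
Denitrification in sediments = F − (79.70) = 222.5 − 79.70 = 142.8 Tg N/yr.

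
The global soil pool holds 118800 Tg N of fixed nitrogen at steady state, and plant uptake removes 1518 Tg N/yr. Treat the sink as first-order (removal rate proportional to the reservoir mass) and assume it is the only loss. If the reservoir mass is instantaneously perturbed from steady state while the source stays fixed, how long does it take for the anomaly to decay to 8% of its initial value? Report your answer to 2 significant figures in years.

For a linear reservoir the anomaly decays as exp(−t/τ) with τ = M/F = 118800/1518 = 78.26 yr.
exp(−t/τ) = 0.08 ⇒ t = −τ ln(0.08) = 78.26 × 2.526 = 197.7 yr.

200 yr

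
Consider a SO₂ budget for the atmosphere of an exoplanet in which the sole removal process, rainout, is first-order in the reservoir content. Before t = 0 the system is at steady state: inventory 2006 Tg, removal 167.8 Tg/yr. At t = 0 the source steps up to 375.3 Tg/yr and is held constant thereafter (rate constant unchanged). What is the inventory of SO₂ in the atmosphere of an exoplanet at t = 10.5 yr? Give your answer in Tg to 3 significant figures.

3460 Tg

τ = M₀/F₀ = 2006/167.8 = 11.95 yr; rate constant k = 1/τ.
New steady state M_∞ = F₁/k = F₁·τ = 375.3 × 11.95 = 4486.6 Tg.
M(t) = M_∞ + (M₀ − M_∞)·e^(−t/τ); t/τ = 10.5/11.95 = 0.8783, so e^(−t/τ) = 0.4155.
M(t) = 4486.6 − 2481 × 0.4155 = 3456.0 Tg.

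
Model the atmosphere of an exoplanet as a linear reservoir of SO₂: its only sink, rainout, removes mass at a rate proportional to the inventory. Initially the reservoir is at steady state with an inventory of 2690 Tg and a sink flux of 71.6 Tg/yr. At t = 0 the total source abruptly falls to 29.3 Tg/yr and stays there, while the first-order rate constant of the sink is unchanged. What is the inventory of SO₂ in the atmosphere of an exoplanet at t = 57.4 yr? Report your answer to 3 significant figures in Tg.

Residence time τ = M₀/F₀ = 37.57 yr. The eventual steady state is M_∞ = M₀·(F₁/F₀) = 2690 × 29.3/71.6 = 1100.8 Tg.
The anomaly ΔM(t) = M(t) − M_∞ decays as ΔM₀·e^(−t/τ) with ΔM₀ = 2690 − 1100.8 = 1589 Tg.
At t = 57.4 yr, e^(−t/τ) = e^(−1.528) = 0.2170, so ΔM = 344.9 Tg and M = 1100.8 + 344.9 = 1445.7 Tg.

1450 Tg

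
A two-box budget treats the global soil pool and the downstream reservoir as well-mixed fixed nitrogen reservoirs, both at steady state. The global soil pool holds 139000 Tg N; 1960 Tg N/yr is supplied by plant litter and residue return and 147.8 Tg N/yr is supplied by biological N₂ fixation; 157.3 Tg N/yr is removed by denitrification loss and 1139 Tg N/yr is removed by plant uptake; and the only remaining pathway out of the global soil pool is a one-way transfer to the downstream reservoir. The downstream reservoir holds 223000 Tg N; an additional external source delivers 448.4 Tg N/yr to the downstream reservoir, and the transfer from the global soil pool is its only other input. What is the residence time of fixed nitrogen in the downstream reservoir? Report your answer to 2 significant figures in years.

Balance the global soil pool: ΣF_in = 1960 + 147.8 = 2107.8 Tg N/yr.
Transfer to the downstream reservoir = ΣF_in − (157.3 + 1139) = 811.50 Tg N/yr.
Total input to the downstream reservoir = 811.50 + 448.4 = 1259.9 Tg N/yr; at steady state this equals its total output.
τ = M / F = 223000 / 1259.9 = 177.0 yr.

180 yr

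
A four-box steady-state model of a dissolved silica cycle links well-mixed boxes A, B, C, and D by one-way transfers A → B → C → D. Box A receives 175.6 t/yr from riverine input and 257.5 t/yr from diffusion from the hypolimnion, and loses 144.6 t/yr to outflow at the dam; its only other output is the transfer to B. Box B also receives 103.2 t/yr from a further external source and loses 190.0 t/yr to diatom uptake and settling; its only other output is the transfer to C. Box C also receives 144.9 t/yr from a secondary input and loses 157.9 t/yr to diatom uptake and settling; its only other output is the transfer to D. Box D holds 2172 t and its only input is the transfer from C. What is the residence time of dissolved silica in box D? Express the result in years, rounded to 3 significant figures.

11.5 yr

Box A: F(A→B) = (175.6 + 257.5) − 144.6 = 288.50 t/yr.
Box B: F(B→C) = (288.50 + 103.2) − 190.0 = 201.70 t/yr.
Box C: F(C→D) = (201.70 + 144.9) − 157.9 = 188.70 t/yr.
Box D throughput = its input = 188.70 t/yr; τ = 2172 / 188.70 = 11.51 yr.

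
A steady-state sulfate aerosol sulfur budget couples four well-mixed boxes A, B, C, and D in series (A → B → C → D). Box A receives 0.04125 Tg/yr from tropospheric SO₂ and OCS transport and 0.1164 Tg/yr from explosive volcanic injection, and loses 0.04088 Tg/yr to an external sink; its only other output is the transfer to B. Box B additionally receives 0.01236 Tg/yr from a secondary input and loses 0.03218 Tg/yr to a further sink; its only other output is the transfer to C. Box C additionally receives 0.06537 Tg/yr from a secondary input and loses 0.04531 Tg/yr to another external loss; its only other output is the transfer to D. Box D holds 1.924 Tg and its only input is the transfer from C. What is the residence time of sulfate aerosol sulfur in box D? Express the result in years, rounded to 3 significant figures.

16.4 yr

Box A: F(A→B) = (0.04125 + 0.1164) − 0.04088 = 0.11677 Tg/yr.
Box B: F(B→C) = (0.11677 + 0.01236) − 0.03218 = 0.096950 Tg/yr.
Box C: F(C→D) = (0.096950 + 0.06537) − 0.04531 = 0.11701 Tg/yr.
Box D throughput = its input = 0.11701 Tg/yr; τ = 1.924 / 0.11701 = 16.44 yr.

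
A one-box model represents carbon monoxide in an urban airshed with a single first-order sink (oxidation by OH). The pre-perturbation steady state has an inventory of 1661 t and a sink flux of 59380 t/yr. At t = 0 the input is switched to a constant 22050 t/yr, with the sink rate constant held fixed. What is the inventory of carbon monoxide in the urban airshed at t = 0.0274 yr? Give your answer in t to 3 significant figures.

1010 t

The sink rate constant is k = F₀/M₀ = 59380/1661 = 35.75 yr⁻¹.
Solving dM/dt = F₁ − kM with M(0) = M₀ gives M(t) = F₁/k + (M₀ − F₁/k)·e^(−kt).
F₁/k = 22050/35.75 = 616.79 t; kt = 35.75 × 0.0274 = 0.9795, e^(−kt) = 0.3755.
M(0.0274) = 616.79 + (1661 − 616.79) × 0.3755 = 616.79 + 392.1 = 1008.9 t.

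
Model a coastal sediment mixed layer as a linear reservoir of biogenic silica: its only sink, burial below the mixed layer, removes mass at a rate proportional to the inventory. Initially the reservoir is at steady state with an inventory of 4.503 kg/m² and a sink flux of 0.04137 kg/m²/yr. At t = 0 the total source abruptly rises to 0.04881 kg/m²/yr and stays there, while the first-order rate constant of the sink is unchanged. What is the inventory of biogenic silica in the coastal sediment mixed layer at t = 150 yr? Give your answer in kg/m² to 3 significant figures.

τ = M₀/F₀ = 4.503/0.04137 = 108.8 yr; rate constant k = 1/τ.
New steady state M_∞ = F₁/k = F₁·τ = 0.04881 × 108.8 = 5.3128 kg/m².
M(t) = M_∞ + (M₀ − M_∞)·e^(−t/τ); t/τ = 150/108.8 = 1.378, so e^(−t/τ) = 0.2521.
M(t) = 5.3128 − 0.8098 × 0.2521 = 5.1087 kg/m².

5.11 kg/m²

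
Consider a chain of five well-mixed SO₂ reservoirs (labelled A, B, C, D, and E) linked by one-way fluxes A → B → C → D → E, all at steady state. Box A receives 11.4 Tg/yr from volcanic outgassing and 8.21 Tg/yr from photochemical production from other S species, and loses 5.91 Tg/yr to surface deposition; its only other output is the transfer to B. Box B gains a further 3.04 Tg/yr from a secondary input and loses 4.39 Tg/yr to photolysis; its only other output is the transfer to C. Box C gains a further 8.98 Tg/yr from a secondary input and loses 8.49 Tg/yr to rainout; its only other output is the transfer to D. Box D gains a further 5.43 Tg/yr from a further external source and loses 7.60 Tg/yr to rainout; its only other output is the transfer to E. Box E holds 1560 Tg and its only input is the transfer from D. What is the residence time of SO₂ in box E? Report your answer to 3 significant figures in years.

146 yr

Box A: F(A→B) = (11.4 + 8.21) − 5.91 = 13.700 Tg/yr.
Box B: F(B→C) = (13.700 + 3.04) − 4.39 = 12.350 Tg/yr.
Box C: F(C→D) = (12.350 + 8.98) − 8.49 = 12.840 Tg/yr.
Box D: F(D→E) = (12.840 + 5.43) − 7.60 = 10.670 Tg/yr.
Box E throughput = its input = 10.670 Tg/yr; τ = 1560 / 10.670 = 146.2 yr.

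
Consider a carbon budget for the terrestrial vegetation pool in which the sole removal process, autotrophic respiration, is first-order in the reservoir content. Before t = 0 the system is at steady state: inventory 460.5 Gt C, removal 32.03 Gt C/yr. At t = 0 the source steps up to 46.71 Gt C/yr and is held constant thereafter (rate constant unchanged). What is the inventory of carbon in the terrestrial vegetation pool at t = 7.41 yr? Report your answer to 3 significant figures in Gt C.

546 Gt C

τ = M₀/F₀ = 460.5/32.03 = 14.38 yr; rate constant k = 1/τ.
New steady state M_∞ = F₁/k = F₁·τ = 46.71 × 14.38 = 671.56 Gt C.
M(t) = M_∞ + (M₀ − M_∞)·e^(−t/τ); t/τ = 7.41/14.38 = 0.5154, so e^(−t/τ) = 0.5973.
M(t) = 671.56 − 211.1 × 0.5973 = 545.50 Gt C.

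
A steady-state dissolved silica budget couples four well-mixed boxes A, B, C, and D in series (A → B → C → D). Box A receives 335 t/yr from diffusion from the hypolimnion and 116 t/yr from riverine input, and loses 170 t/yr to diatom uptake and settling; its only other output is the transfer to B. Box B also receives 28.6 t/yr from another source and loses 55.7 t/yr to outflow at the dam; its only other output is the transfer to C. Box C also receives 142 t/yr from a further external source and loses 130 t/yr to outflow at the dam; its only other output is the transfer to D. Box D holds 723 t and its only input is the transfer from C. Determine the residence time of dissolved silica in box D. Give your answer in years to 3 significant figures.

Box A: F(A→B) = (335 + 116) − 170 = 281.00 t/yr.
Box B: F(B→C) = (281.00 + 28.6) − 55.7 = 253.90 t/yr.
Box C: F(C→D) = (253.90 + 142) − 130 = 265.90 t/yr.
Box D throughput = its input = 265.90 t/yr; τ = 723 / 265.90 = 2.719 yr.

2.72 yr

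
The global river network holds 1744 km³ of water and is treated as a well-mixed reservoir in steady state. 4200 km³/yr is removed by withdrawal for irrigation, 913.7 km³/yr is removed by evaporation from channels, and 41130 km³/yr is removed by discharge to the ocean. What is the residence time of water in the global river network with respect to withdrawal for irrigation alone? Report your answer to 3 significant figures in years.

0.415 yr

Residence time with respect to a single sink: τ = M / F_sink.
τ = 1744 / 4200 = 0.4152 yr.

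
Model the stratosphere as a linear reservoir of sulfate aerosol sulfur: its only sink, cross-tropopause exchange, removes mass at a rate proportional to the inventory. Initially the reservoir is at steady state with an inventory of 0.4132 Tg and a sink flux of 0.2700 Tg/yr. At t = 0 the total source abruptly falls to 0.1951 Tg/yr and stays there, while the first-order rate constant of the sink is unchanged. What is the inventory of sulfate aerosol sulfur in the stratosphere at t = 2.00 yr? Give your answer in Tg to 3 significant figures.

The sink rate constant is k = F₀/M₀ = 0.2700/0.4132 = 0.6534 yr⁻¹.
Solving dM/dt = F₁ − kM with M(0) = M₀ gives M(t) = F₁/k + (M₀ − F₁/k)·e^(−kt).
F₁/k = 0.1951/0.6534 = 0.29858 Tg; kt = 0.6534 × 2.00 = 1.307, e^(−kt) = 0.2707.
M(2.00) = 0.29858 + (0.4132 − 0.29858) × 0.2707 = 0.29858 + 0.03102 = 0.32960 Tg.

0.330 Tg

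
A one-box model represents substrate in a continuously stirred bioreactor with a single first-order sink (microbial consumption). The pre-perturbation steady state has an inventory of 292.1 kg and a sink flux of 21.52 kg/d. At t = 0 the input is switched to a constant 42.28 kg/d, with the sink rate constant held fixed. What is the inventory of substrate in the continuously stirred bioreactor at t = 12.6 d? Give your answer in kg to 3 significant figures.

463 kg

Residence time τ = M₀/F₀ = 13.57 d. The eventual steady state is M_∞ = M₀·(F₁/F₀) = 292.1 × 42.28/21.52 = 573.88 kg.
The anomaly ΔM(t) = M(t) − M_∞ decays as ΔM₀·e^(−t/τ) with ΔM₀ = 292.1 − 573.88 = −281.8 kg.
At t = 12.6 d, e^(−t/τ) = e^(−0.9283) = 0.3952, so ΔM = −111.4 kg and M = 573.88 − 111.4 = 462.51 kg.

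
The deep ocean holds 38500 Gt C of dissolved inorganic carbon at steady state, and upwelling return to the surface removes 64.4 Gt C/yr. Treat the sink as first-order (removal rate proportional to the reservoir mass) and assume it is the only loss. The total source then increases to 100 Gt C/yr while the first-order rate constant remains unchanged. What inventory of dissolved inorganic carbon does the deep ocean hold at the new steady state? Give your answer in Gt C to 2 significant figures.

60000 Gt C

Rate constant k = F/M = 64.4 / 38500 = 0.001673 yr⁻¹.
At the new steady state, source = k·M_new ⇒ M_new = 100 / 0.001673 = 59780 Gt C.
(Equivalently M_new = M × F_new/F_old = 38500 × 100/64.4.)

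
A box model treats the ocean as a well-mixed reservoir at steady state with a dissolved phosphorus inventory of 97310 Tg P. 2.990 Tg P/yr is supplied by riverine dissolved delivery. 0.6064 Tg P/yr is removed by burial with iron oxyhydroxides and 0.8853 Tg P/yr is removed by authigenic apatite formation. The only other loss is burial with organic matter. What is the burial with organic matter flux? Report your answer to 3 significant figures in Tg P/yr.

At steady state ΣF_in = ΣF_out.
ΣF_in = 2.9900 Tg P/yr.
Burial with organic matter flux = ΣF_in − (0.6064 + 0.8853) = 2.9900 − 1.492 = 1.498 Tg P/yr.

1.50 Tg P/yr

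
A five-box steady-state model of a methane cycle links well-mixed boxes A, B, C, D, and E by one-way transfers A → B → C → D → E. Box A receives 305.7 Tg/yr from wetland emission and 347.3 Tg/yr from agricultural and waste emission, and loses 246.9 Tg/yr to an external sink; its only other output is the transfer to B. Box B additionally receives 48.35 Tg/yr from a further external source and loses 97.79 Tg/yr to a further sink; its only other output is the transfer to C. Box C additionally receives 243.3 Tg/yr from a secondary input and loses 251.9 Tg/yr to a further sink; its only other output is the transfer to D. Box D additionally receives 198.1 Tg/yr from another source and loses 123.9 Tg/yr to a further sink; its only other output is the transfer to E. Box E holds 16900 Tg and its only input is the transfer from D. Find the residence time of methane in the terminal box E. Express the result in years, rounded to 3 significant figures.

40.0 yr

Box A: F(A→B) = (305.7 + 347.3) − 246.9 = 406.10 Tg/yr.
Box B: F(B→C) = (406.10 + 48.35) − 97.79 = 356.66 Tg/yr.
Box C: F(C→D) = (356.66 + 243.3) − 251.9 = 348.06 Tg/yr.
Box D: F(D→E) = (348.06 + 198.1) − 123.9 = 422.26 Tg/yr.
Box E throughput = its input = 422.26 Tg/yr; τ = 16900 / 422.26 = 40.02 yr.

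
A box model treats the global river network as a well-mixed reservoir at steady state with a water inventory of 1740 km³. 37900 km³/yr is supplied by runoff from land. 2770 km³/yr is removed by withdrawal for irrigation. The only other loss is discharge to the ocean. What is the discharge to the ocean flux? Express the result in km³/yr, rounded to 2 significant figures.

35000 km³/yr

At steady state ΣF_in = ΣF_out.
ΣF_in = 37900 km³/yr.
Discharge to the ocean flux = ΣF_in − (2770) = 37900 − 2770 = 35130 km³/yr.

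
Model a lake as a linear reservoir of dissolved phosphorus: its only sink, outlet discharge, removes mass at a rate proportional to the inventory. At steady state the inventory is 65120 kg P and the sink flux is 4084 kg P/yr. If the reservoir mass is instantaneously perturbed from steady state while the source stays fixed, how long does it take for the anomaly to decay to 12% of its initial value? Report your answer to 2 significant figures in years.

For a linear reservoir the anomaly decays as exp(−t/τ) with τ = M/F = 65120/4084 = 15.95 yr.
exp(−t/τ) = 0.12 ⇒ t = −τ ln(0.12) = 15.95 × 2.120 = 33.81 yr.

34 yr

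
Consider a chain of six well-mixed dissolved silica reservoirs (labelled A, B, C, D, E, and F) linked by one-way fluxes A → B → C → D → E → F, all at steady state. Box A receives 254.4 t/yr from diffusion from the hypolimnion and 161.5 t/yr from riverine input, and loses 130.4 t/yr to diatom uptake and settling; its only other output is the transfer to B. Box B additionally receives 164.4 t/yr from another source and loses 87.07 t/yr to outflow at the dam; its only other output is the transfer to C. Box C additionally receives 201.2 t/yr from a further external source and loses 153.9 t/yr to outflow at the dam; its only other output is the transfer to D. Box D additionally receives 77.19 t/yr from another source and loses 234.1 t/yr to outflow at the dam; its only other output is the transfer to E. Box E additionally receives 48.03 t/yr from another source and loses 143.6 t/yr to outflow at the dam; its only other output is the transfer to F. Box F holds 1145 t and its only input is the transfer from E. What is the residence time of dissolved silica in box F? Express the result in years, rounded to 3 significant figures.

7.26 yr

Box A: F(A→B) = (254.4 + 161.5) − 130.4 = 285.50 t/yr.
Box B: F(B→C) = (285.50 + 164.4) − 87.07 = 362.83 t/yr.
Box C: F(C→D) = (362.83 + 201.2) − 153.9 = 410.13 t/yr.
Box D: F(D→E) = (410.13 + 77.19) − 234.1 = 253.22 t/yr.
Box E: F(E→F) = (253.22 + 48.03) − 143.6 = 157.65 t/yr.
Box F throughput = its input = 157.65 t/yr; τ = 1145 / 157.65 = 7.263 yr.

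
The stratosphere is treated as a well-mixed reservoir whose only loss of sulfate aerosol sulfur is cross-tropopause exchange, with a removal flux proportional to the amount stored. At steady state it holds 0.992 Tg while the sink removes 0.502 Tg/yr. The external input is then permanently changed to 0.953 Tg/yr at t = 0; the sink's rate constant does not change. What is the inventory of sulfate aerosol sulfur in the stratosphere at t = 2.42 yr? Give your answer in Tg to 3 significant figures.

1.62 Tg

Residence time τ = M₀/F₀ = 1.976 yr. The eventual steady state is M_∞ = M₀·(F₁/F₀) = 0.992 × 0.953/0.502 = 1.8832 Tg.
The anomaly ΔM(t) = M(t) − M_∞ decays as ΔM₀·e^(−t/τ) with ΔM₀ = 0.992 − 1.8832 = −0.8912 Tg.
At t = 2.42 yr, e^(−t/τ) = e^(−1.225) = 0.2939, so ΔM = −0.2619 Tg and M = 1.8832 − 0.2619 = 1.6213 Tg.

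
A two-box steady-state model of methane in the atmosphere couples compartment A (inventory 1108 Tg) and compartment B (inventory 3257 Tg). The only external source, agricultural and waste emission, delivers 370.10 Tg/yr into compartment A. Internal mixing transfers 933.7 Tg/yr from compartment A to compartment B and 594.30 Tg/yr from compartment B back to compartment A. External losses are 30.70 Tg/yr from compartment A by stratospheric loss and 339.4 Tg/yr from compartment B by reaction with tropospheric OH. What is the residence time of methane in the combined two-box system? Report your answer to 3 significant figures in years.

11.8 yr

For the system as a whole, the A↔B exchange is internal and contributes nothing to the throughput; only the external sinks remove mass.
M_total = 1108 + 3257 = 4365.0 Tg.
ΣF_external_out = 30.70 + 339.4 = 370.10 Tg/yr.
τ = M_total / ΣF_ext = 4365.0 / 370.10 = 11.79 yr.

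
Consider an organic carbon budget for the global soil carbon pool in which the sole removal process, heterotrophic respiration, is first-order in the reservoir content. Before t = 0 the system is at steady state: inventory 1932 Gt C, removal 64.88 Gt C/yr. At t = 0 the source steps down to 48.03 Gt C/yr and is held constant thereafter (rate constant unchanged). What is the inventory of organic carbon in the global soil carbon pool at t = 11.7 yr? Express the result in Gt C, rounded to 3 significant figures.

1770 Gt C

Residence time τ = M₀/F₀ = 29.78 yr. The eventual steady state is M_∞ = M₀·(F₁/F₀) = 1932 × 48.03/64.88 = 1430.2 Gt C.
The anomaly ΔM(t) = M(t) − M_∞ decays as ΔM₀·e^(−t/τ) with ΔM₀ = 1932 − 1430.2 = 501.8 Gt C.
At t = 11.7 yr, e^(−t/τ) = e^(−0.3929) = 0.6751, so ΔM = 338.7 Gt C and M = 1430.2 + 338.7 = 1769.0 Gt C.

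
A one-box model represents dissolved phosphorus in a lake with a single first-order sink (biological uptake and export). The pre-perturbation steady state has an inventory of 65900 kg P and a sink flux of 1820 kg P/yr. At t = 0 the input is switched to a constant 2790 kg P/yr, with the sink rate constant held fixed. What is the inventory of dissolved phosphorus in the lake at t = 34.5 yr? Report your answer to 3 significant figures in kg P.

87500 kg P

Residence time τ = M₀/F₀ = 36.21 yr. The eventual steady state is M_∞ = M₀·(F₁/F₀) = 65900 × 2790/1820 = 101020 kg P.
The anomaly ΔM(t) = M(t) − M_∞ decays as ΔM₀·e^(−t/τ) with ΔM₀ = 65900 − 101020 = −35120 kg P.
At t = 34.5 yr, e^(−t/τ) = e^(−0.9528) = 0.3857, so ΔM = −13550 kg P and M = 101020 − 13550 = 87477 kg P.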